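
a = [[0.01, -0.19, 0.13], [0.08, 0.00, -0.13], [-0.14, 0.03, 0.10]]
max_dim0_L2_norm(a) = 0.21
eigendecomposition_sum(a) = [[(0.01+0.09j), -0.08-0.03j, (0.07-0.07j)], [(0.04-0.03j), (0.01+0.05j), (-0.06-0.01j)], [-0.07+0.01j, (0.02-0.06j), 0.06+0.05j]] + [[0.01-0.09j, -0.08+0.03j, (0.07+0.07j)], [(0.04+0.03j), (0.01-0.05j), (-0.06+0.01j)], [(-0.07-0.01j), 0.02+0.06j, 0.06-0.05j]] + [[(-0.01+0j), (-0.02-0j), (-0.01-0j)], [(-0.01+0j), (-0.02-0j), -0.01-0.00j], [-0.01+0.00j, (-0.02-0j), (-0.01-0j)]]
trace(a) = 0.11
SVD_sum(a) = [[-0.07, -0.09, 0.15], [0.05, 0.06, -0.11], [-0.04, -0.06, 0.09]] + [[0.08, -0.09, -0.02],[0.05, -0.05, -0.01],[-0.08, 0.10, 0.02]] + [[-0.00, -0.00, -0.00], [-0.02, -0.01, -0.01], [-0.01, -0.01, -0.01]]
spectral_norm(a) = 0.26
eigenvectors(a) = [[-0.72+0.00j,(-0.72-0j),0.65+0.00j],[0.23+0.37j,0.23-0.37j,(0.53+0j)],[-0.02-0.55j,(-0.02+0.55j),(0.55+0j)]]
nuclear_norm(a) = 0.49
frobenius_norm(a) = 0.33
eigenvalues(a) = [(0.07+0.2j), (0.07-0.2j), (-0.04+0j)]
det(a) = -0.00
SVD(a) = [[0.74, 0.65, 0.17], [-0.51, 0.37, 0.78], [0.45, -0.66, 0.6]] @ diag([0.2604077613452075, 0.19522634634718136, 0.031216526442060286]) @ [[-0.37, -0.49, 0.79],[0.66, -0.74, -0.15],[-0.66, -0.47, -0.59]]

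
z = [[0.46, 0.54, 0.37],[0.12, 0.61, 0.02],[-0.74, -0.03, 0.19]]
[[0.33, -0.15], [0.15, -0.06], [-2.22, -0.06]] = z@[[2.51,0.01], [-0.19,-0.09], [-1.95,-0.29]]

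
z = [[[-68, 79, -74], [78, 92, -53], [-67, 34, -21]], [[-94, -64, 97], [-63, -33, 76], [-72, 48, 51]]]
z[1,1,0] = -63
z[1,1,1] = -33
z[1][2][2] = 51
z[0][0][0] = -68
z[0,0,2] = -74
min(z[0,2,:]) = -67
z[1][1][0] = -63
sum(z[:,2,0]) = -139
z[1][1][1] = -33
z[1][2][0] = -72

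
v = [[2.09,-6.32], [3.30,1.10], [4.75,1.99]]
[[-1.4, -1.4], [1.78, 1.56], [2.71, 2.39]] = v@[[0.42, 0.36],[0.36, 0.34]]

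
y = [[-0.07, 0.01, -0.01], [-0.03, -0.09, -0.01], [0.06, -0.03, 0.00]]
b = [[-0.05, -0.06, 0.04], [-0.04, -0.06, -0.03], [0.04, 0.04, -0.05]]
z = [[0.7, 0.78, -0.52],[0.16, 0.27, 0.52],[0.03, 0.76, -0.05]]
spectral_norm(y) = 0.10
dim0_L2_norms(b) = [0.08, 0.09, 0.07]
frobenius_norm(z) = 1.52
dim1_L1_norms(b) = [0.15, 0.13, 0.13]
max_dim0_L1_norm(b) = 0.16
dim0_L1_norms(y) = [0.16, 0.13, 0.02]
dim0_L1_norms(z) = [0.89, 1.81, 1.09]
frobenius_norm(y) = 0.14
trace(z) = 0.92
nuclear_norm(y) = 0.20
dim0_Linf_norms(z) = [0.7, 0.78, 0.52]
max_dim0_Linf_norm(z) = 0.78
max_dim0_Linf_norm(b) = 0.06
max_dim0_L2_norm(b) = 0.09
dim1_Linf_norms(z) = [0.78, 0.52, 0.76]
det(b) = 0.00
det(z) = -0.33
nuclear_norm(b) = 0.19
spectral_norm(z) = 1.32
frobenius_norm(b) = 0.14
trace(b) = -0.16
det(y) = -0.00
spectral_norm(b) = 0.13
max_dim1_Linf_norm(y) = 0.09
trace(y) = -0.16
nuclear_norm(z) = 2.36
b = y @ z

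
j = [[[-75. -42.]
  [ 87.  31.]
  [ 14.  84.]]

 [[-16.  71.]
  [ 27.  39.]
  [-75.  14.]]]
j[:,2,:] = [[14.0, 84.0], [-75.0, 14.0]]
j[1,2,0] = -75.0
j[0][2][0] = 14.0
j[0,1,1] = 31.0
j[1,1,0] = 27.0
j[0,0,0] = -75.0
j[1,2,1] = 14.0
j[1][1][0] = 27.0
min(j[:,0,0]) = -75.0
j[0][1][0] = 87.0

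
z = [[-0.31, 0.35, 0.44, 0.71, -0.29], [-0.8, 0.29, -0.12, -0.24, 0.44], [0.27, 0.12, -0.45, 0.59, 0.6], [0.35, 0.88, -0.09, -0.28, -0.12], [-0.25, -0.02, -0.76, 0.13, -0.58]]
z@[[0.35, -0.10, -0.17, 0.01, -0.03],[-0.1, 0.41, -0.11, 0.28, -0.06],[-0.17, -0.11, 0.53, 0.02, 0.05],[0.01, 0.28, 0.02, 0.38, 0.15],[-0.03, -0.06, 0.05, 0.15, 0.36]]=[[-0.2, 0.34, 0.25, 0.33, 0.01],[-0.30, 0.12, 0.06, 0.05, 0.12],[0.15, 0.20, -0.26, 0.34, 0.27],[0.05, 0.26, -0.22, 0.12, -0.15],[0.06, 0.17, -0.38, -0.06, -0.22]]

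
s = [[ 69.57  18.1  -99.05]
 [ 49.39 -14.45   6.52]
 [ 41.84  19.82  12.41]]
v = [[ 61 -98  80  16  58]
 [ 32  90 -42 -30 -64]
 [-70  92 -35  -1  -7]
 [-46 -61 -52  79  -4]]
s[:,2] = [-99.05, 6.52, 12.41]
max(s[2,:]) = 41.84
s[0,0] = 69.57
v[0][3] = 16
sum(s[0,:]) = -11.38000000000001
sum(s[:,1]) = 23.470000000000002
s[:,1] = [18.1, -14.45, 19.82]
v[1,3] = -30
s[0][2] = -99.05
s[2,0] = 41.84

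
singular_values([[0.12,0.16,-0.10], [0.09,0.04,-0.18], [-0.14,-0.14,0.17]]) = [0.39, 0.1, 0.0]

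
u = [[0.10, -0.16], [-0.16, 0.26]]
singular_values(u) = [0.36, 0.0]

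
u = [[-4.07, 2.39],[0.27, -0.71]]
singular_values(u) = [4.76, 0.47]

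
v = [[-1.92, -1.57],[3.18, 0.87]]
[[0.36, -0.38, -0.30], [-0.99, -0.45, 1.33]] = v @ [[-0.37, -0.31, 0.55], [0.22, 0.62, -0.48]]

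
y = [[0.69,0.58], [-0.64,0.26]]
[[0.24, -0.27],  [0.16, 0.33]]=y@[[-0.06, -0.47],[0.48, 0.10]]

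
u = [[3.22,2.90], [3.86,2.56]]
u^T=[[3.22,3.86],  [2.9,2.56]]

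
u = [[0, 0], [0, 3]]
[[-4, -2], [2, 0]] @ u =[[0, -6], [0, 0]]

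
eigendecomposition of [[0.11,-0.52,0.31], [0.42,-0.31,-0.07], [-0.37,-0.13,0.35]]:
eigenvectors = [[(0.7+0j),0.70-0.00j,0.49+0.00j], [0.25-0.37j,(0.25+0.37j),(0.53+0j)], [0.35+0.43j,(0.35-0.43j),0.69+0.00j]]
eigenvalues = [(0.08+0.46j), (0.08-0.46j), (-0.01+0j)]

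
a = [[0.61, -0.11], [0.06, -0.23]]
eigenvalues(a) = [0.6, -0.22]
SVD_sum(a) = [[0.6,  -0.15], [0.11,  -0.03]] + [[0.01,  0.04], [-0.05,  -0.20]]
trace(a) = 0.38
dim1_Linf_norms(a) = [0.61, 0.23]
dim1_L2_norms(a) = [0.62, 0.24]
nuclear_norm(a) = 0.84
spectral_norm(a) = 0.63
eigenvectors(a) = [[1.00, 0.13],  [0.07, 0.99]]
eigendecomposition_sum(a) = [[0.61, -0.08], [0.04, -0.01]] + [[0.00, -0.03], [0.02, -0.22]]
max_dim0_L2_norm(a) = 0.61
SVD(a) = [[-0.98, -0.18], [-0.18, 0.98]] @ diag([0.628889972693215, 0.21259680676324205]) @ [[-0.97, 0.24], [-0.24, -0.97]]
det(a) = -0.13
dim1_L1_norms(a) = [0.72, 0.29]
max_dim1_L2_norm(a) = 0.62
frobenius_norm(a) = 0.66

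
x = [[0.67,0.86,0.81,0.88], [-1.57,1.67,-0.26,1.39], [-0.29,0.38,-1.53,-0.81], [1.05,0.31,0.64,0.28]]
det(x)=0.004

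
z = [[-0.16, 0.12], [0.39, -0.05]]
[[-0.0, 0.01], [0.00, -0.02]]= z@[[0.0, -0.05], [-0.03, 0.02]]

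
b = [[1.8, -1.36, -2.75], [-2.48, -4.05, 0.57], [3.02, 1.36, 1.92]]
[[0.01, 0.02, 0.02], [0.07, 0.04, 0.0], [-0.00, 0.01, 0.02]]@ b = [[0.03, -0.07, 0.02], [0.03, -0.26, -0.17], [0.04, -0.01, 0.04]]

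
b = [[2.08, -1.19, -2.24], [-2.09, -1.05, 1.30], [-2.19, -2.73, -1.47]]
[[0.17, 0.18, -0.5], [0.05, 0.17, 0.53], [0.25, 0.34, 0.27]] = b @ [[0.01, 0.03, -0.13], [-0.09, -0.17, -0.07], [-0.02, 0.04, 0.14]]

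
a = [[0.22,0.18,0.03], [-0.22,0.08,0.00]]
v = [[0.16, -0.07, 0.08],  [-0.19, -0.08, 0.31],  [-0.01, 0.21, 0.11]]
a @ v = [[0.00, -0.02, 0.08], [-0.05, 0.01, 0.01]]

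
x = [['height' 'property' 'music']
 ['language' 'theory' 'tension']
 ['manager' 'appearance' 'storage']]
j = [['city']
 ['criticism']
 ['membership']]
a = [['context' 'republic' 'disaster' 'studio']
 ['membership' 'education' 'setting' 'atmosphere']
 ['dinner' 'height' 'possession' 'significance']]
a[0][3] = 'studio'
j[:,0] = ['city', 'criticism', 'membership']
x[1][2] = 'tension'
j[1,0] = 'criticism'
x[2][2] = 'storage'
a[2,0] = 'dinner'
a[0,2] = 'disaster'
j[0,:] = ['city']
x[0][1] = 'property'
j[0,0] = 'city'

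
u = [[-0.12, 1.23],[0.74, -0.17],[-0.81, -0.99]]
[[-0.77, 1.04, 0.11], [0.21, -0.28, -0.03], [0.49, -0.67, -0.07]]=u@[[0.14, -0.19, -0.02], [-0.61, 0.83, 0.09]]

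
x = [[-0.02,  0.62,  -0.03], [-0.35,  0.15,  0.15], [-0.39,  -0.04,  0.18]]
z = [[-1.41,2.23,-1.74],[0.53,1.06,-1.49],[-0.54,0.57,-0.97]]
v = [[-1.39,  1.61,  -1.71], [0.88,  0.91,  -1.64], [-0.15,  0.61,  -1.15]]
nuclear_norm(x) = 1.21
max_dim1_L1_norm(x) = 0.67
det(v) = 0.94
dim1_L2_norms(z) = [3.16, 1.9, 1.25]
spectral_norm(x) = 0.65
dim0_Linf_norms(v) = [1.39, 1.61, 1.71]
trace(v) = -1.63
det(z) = 1.67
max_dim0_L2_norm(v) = 2.63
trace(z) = -1.32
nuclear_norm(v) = 5.06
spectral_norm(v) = 3.31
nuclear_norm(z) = 5.28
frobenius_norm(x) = 0.86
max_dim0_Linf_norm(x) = 0.62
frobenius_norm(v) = 3.67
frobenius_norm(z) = 3.89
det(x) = -0.00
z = x + v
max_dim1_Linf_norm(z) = 2.23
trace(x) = 0.31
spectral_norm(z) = 3.67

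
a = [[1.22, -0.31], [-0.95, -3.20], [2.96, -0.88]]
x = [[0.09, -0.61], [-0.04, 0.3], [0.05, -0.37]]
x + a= [[1.31, -0.92], [-0.99, -2.90], [3.01, -1.25]]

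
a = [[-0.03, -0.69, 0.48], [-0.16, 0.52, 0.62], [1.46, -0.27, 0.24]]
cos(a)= [[0.6, 0.23, 0.14], [-0.37, 0.86, -0.19], [-0.19, 0.56, 0.69]]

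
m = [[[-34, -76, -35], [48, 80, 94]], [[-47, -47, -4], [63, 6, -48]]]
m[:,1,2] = [94, -48]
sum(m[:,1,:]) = 243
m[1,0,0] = -47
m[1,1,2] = -48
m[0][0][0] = -34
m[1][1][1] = 6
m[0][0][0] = -34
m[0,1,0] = 48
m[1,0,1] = -47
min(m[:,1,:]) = -48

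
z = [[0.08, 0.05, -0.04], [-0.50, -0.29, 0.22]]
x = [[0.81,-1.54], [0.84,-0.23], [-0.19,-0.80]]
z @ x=[[0.11, -0.1], [-0.69, 0.66]]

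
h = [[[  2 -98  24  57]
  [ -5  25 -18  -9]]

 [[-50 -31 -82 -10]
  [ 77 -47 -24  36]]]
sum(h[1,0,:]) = -173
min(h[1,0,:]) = -82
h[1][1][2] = -24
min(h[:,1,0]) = -5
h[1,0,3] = -10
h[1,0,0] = -50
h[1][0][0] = -50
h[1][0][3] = -10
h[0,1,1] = 25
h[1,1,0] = 77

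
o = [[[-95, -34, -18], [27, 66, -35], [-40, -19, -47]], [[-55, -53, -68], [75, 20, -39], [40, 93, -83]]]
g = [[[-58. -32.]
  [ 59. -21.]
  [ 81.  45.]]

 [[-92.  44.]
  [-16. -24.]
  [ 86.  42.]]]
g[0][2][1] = 45.0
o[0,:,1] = [-34, 66, -19]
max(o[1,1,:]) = 75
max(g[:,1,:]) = 59.0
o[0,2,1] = -19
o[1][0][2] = -68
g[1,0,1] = 44.0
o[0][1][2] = -35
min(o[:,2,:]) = -83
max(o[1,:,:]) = 93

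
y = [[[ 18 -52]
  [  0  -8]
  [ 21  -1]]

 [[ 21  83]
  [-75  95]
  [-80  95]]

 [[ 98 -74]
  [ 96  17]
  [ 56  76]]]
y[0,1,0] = 0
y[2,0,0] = 98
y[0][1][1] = -8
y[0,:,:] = [[18, -52], [0, -8], [21, -1]]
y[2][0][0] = 98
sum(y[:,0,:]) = 94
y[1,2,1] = 95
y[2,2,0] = 56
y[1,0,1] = 83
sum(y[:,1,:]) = 125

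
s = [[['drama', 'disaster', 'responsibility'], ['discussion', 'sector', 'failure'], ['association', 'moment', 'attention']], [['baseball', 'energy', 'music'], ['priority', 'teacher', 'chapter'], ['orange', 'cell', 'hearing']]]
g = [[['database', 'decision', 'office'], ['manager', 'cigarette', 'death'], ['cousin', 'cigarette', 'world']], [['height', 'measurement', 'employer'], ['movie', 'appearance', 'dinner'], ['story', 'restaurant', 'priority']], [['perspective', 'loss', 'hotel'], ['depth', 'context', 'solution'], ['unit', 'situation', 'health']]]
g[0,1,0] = 'manager'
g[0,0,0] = 'database'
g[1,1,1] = 'appearance'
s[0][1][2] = 'failure'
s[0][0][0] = 'drama'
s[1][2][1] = 'cell'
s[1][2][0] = 'orange'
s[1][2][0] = 'orange'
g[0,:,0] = ['database', 'manager', 'cousin']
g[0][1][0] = 'manager'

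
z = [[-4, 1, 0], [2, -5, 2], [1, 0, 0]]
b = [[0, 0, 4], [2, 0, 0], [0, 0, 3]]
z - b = [[-4, 1, -4], [0, -5, 2], [1, 0, -3]]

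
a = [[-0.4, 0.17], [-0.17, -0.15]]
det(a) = 0.09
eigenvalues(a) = [(-0.28+0.12j), (-0.28-0.12j)]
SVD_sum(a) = [[-0.41,0.12],[-0.12,0.03]] + [[0.01, 0.05], [-0.05, -0.18]]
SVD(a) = [[-0.96, -0.27], [-0.27, 0.96]] @ diag([0.4483032632065442, 0.19830326320654423]) @ [[0.96, -0.27],  [-0.27, -0.96]]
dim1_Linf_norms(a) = [0.4, 0.17]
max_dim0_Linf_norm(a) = 0.4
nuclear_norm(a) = 0.65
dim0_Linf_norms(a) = [0.4, 0.17]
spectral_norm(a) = 0.45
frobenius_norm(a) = 0.49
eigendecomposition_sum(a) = [[(-0.2-0.09j), (0.08+0.2j)], [(-0.08-0.2j), -0.08+0.21j]] + [[(-0.2+0.09j), 0.08-0.20j],[(-0.08+0.2j), -0.08-0.21j]]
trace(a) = -0.55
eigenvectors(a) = [[0.71+0.00j, (0.71-0j)], [0.52+0.48j, (0.52-0.48j)]]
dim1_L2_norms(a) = [0.43, 0.23]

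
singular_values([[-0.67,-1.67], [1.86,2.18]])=[3.35, 0.49]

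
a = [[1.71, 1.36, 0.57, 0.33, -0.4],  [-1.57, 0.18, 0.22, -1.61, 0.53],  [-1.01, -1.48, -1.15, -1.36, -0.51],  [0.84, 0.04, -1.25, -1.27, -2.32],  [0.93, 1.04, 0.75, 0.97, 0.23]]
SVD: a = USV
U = [[-0.46, 0.36, 0.39, -0.70, -0.12], [0.36, -0.32, 0.87, 0.07, 0.06], [0.62, 0.08, -0.22, -0.56, 0.50], [0.27, 0.87, 0.18, 0.36, 0.01], [-0.45, 0.02, 0.12, 0.22, 0.86]]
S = [4.11, 3.22, 1.67, 0.37, 0.0]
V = [[-0.53, -0.47, -0.38, -0.57, -0.17], [0.56, 0.11, -0.32, -0.18, -0.74], [-0.13, 0.68, 0.32, -0.65, 0.02], [-0.63, 0.37, -0.07, 0.46, -0.5], [-0.03, -0.41, 0.8, -0.05, -0.42]]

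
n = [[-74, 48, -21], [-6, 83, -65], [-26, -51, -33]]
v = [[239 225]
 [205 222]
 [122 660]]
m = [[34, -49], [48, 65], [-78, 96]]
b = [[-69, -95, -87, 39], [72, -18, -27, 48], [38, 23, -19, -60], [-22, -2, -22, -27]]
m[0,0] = 34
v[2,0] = 122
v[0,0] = 239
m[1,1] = 65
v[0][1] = 225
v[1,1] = 222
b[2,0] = 38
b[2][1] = 23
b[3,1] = -2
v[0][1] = 225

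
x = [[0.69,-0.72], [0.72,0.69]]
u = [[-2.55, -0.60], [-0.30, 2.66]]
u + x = [[-1.86,-1.32],[0.42,3.35]]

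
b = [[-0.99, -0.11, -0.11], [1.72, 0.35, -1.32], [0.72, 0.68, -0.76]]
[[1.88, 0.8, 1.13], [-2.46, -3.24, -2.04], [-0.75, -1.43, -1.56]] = b @ [[-1.88, -0.99, -0.98],[0.33, 0.35, -1.36],[-0.5, 1.26, -0.09]]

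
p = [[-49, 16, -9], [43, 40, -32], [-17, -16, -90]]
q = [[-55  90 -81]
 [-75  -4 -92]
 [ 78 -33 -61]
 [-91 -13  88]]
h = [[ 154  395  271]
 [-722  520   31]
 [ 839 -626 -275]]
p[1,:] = [43, 40, -32]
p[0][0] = -49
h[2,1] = -626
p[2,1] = -16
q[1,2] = -92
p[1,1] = 40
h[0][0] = 154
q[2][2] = -61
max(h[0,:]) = 395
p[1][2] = -32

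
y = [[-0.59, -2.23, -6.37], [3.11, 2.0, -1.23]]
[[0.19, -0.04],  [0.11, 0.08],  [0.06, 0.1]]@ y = [[-0.24, -0.50, -1.16], [0.18, -0.09, -0.80], [0.28, 0.07, -0.51]]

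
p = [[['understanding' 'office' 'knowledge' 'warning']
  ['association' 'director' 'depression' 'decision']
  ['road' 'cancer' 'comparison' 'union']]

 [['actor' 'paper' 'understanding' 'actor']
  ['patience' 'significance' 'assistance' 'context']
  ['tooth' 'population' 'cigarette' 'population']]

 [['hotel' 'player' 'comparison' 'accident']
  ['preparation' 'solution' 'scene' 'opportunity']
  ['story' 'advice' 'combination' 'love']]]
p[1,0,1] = 'paper'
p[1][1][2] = 'assistance'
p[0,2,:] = ['road', 'cancer', 'comparison', 'union']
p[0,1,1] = 'director'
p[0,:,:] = [['understanding', 'office', 'knowledge', 'warning'], ['association', 'director', 'depression', 'decision'], ['road', 'cancer', 'comparison', 'union']]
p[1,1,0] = 'patience'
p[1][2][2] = 'cigarette'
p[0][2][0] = 'road'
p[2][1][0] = 'preparation'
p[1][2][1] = 'population'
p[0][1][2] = 'depression'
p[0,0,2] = 'knowledge'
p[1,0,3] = 'actor'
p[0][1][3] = 'decision'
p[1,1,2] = 'assistance'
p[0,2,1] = 'cancer'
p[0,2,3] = 'union'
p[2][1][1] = 'solution'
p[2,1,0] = 'preparation'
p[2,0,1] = 'player'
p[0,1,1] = 'director'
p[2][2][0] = 'story'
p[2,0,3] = 'accident'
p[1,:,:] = [['actor', 'paper', 'understanding', 'actor'], ['patience', 'significance', 'assistance', 'context'], ['tooth', 'population', 'cigarette', 'population']]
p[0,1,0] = 'association'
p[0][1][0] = 'association'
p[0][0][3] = 'warning'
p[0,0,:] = ['understanding', 'office', 'knowledge', 'warning']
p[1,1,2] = 'assistance'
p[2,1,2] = 'scene'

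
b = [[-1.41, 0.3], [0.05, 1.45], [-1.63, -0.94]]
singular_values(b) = [2.3, 1.56]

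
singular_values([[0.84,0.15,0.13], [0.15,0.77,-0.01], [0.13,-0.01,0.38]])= [0.98, 0.67, 0.34]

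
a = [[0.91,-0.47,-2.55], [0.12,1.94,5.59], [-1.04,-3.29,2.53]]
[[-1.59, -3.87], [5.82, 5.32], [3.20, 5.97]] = a @ [[1.31, -1.27], [-0.48, -0.52], [1.18, 1.16]]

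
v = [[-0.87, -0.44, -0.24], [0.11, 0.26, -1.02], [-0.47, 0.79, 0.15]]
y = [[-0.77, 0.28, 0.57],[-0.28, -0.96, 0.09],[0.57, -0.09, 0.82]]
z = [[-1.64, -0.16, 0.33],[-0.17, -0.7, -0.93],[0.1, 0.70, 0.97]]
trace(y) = -0.91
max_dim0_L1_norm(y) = 1.62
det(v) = -0.99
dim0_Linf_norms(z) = [1.64, 0.7, 0.97]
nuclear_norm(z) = 3.37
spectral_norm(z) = 1.69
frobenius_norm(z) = 2.38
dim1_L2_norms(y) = [1.0, 1.0, 1.0]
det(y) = 1.00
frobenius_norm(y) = 1.73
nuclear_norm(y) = 3.00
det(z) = 0.02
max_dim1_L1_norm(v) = 1.55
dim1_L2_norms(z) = [1.68, 1.18, 1.2]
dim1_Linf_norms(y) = [0.77, 0.96, 0.82]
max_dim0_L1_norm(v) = 1.49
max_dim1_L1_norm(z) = 2.13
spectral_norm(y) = 1.00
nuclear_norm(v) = 2.99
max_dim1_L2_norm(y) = 1.0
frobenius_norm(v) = 1.73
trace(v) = -0.46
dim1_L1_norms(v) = [1.55, 1.39, 1.41]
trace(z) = -1.37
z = y + v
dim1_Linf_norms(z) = [1.64, 0.93, 0.97]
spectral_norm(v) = 1.06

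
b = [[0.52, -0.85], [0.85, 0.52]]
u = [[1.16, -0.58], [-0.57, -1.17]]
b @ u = [[1.09, 0.69], [0.69, -1.1]]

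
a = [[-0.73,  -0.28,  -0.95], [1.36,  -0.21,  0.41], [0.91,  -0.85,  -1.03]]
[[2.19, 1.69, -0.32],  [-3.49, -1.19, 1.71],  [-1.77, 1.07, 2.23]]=a @ [[-2.27, -0.49, 1.08], [0.51, -0.14, -1.35], [-0.71, -1.36, -0.1]]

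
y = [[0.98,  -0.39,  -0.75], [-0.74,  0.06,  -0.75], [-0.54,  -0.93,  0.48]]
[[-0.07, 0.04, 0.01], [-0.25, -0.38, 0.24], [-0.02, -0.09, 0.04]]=y@[[0.12, 0.26, -0.15],[0.06, 0.07, -0.05],[0.22, 0.25, -0.18]]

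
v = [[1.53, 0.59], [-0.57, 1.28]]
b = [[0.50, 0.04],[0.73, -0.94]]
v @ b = [[1.20, -0.49], [0.65, -1.23]]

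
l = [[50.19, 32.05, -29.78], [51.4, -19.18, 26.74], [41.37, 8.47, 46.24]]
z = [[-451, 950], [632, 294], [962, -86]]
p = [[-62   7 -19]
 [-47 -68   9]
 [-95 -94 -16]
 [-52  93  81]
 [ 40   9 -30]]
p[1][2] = 9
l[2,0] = 41.37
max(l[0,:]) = 50.19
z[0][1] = 950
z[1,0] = 632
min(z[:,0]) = -451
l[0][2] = -29.78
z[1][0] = 632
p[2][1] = -94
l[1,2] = 26.74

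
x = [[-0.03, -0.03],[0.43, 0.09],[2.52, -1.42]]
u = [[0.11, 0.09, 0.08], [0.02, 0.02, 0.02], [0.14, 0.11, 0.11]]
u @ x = [[0.24, -0.11],  [0.06, -0.03],  [0.32, -0.15]]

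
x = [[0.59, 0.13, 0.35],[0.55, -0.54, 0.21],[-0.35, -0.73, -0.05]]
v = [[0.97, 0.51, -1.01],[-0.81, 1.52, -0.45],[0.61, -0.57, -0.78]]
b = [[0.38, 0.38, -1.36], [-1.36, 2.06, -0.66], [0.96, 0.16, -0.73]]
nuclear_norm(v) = 4.03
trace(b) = 1.71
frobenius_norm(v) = 2.59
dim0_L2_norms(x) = [0.88, 0.92, 0.41]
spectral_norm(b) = 2.61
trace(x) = -0.00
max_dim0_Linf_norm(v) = 1.52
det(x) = -0.11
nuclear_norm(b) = 4.79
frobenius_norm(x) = 1.34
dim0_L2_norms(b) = [1.71, 2.1, 1.68]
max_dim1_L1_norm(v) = 2.78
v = b + x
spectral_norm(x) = 0.96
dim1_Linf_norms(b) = [1.36, 2.06, 0.96]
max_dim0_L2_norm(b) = 2.1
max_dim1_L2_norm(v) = 1.78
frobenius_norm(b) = 3.19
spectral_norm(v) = 1.90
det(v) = -1.39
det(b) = 1.84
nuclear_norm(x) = 2.00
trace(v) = 1.71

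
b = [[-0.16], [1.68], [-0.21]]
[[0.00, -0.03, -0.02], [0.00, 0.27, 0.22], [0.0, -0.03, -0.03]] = b@[[0.0, 0.16, 0.13]]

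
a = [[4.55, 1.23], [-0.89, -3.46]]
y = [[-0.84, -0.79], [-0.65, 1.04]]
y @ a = [[-3.12, 1.7], [-3.88, -4.4]]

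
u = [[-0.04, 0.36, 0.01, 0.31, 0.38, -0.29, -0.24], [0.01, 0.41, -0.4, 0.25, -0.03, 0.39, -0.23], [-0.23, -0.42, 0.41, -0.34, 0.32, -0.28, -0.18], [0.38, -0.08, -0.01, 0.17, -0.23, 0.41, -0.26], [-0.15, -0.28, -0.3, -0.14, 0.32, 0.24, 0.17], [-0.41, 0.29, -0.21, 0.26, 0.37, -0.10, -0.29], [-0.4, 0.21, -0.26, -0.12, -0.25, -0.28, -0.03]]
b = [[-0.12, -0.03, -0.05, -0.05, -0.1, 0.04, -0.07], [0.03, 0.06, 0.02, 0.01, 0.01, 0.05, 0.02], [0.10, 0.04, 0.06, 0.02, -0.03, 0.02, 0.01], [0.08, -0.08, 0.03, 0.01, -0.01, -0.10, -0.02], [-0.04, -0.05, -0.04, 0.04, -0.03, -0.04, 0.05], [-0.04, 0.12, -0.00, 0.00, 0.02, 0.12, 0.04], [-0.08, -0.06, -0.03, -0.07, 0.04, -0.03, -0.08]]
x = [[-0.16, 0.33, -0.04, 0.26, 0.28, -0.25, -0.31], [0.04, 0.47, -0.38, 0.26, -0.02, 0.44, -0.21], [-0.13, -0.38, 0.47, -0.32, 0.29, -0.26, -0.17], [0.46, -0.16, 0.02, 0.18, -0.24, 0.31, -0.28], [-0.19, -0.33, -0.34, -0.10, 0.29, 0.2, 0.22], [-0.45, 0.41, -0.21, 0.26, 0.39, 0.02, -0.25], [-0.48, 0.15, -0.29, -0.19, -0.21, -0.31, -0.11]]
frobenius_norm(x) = 1.99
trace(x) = 1.16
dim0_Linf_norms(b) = [0.12, 0.12, 0.06, 0.07, 0.1, 0.12, 0.08]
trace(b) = 0.02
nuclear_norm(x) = 4.46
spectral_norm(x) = 1.25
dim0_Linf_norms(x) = [0.48, 0.47, 0.47, 0.32, 0.39, 0.44, 0.31]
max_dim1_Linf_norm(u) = 0.42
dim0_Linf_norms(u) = [0.41, 0.42, 0.41, 0.34, 0.38, 0.41, 0.29]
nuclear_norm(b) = 0.75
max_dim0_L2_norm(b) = 0.2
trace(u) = 1.14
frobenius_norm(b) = 0.39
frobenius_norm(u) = 1.93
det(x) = 0.01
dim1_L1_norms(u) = [1.63, 1.72, 2.18, 1.54, 1.6, 1.93, 1.55]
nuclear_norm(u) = 4.31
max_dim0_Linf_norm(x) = 0.48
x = b + u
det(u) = 0.00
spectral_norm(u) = 1.17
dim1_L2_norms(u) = [0.72, 0.77, 0.85, 0.68, 0.63, 0.77, 0.65]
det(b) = 0.00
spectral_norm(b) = 0.26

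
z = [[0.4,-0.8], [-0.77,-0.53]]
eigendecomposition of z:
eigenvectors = [[0.87, 0.50], [-0.49, 0.86]]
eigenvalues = [0.85, -0.98]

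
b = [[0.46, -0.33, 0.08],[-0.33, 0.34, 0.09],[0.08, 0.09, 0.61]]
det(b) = 0.018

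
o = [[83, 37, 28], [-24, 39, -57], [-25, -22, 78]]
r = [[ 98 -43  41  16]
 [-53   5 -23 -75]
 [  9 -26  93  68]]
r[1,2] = -23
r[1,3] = -75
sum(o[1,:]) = -42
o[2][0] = -25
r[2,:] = [9, -26, 93, 68]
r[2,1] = -26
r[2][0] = 9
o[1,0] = -24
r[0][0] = 98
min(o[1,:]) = -57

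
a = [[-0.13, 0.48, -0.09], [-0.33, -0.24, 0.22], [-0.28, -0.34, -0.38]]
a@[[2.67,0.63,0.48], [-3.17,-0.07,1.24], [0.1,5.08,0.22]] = [[-1.88, -0.57, 0.51], [-0.1, 0.93, -0.41], [0.29, -2.08, -0.64]]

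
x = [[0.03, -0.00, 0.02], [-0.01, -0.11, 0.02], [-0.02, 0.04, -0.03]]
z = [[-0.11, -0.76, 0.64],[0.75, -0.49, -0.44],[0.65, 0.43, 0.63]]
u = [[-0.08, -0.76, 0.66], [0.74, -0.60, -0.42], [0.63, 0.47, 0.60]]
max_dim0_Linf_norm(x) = 0.11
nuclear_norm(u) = 3.04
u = x + z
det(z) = 1.00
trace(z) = 0.03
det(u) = 1.03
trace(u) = -0.08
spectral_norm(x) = 0.12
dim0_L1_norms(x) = [0.06, 0.15, 0.07]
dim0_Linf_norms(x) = [0.03, 0.11, 0.03]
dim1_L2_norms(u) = [1.01, 1.04, 0.99]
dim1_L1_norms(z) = [1.51, 1.68, 1.71]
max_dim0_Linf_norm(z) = 0.76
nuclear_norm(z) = 3.00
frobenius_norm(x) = 0.13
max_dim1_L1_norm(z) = 1.71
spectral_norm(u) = 1.09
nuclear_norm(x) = 0.17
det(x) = 0.00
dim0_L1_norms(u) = [1.45, 1.83, 1.68]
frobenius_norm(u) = 1.76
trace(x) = -0.11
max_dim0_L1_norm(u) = 1.83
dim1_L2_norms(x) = [0.04, 0.11, 0.05]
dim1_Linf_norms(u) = [0.76, 0.74, 0.63]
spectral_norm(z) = 1.00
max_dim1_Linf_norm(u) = 0.76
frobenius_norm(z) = 1.73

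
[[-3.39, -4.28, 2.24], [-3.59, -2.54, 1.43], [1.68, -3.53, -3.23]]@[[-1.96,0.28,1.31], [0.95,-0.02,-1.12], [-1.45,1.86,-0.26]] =[[-0.67, 3.3, -0.23], [2.55, 1.71, -2.23], [-1.96, -5.47, 6.99]]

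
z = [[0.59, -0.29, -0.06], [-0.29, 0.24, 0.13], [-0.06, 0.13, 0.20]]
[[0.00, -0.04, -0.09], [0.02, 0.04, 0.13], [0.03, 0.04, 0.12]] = z @ [[0.11, 0.03, 0.14], [0.20, 0.16, 0.52], [0.06, 0.11, 0.32]]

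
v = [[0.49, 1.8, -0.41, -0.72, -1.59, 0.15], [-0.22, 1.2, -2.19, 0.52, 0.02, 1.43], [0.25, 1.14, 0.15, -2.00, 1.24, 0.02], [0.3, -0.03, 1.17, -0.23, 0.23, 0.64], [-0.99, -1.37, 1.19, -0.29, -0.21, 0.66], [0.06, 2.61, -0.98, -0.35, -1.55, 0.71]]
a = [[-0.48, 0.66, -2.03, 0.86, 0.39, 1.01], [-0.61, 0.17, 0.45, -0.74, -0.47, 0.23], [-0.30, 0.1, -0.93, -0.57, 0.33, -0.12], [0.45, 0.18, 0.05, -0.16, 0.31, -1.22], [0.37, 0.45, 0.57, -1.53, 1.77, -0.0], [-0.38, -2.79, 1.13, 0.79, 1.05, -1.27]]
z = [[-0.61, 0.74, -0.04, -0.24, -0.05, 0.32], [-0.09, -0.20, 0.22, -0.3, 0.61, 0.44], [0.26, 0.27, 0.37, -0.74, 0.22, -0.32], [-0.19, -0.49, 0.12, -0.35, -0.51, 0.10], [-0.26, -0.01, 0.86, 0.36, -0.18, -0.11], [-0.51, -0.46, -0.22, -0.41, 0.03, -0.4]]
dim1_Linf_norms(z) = [0.74, 0.61, 0.74, 0.51, 0.86, 0.51]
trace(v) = 2.11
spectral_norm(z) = 1.12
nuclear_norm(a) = 11.40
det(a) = -9.44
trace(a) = -0.90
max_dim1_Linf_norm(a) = 2.79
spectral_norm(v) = 4.79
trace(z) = -1.37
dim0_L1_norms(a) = [2.59, 4.35, 5.16, 4.65, 4.32, 3.85]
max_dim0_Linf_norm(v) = 2.61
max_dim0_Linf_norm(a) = 2.79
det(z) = -0.52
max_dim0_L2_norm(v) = 3.83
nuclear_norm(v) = 12.88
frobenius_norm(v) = 6.31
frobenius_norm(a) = 5.48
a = z @ v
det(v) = 18.19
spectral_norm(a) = 3.90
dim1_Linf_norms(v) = [1.8, 2.19, 2.0, 1.17, 1.37, 2.61]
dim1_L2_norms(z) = [1.04, 0.87, 0.99, 0.83, 0.99, 0.92]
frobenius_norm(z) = 2.31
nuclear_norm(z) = 5.53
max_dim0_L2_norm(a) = 2.91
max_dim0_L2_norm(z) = 1.06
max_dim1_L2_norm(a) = 3.54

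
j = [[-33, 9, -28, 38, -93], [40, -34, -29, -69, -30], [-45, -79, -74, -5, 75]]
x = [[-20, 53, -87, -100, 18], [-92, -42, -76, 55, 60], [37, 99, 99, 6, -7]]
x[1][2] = -76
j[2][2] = -74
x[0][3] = -100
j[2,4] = 75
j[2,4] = 75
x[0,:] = [-20, 53, -87, -100, 18]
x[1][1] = -42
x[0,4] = 18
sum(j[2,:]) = -128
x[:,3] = [-100, 55, 6]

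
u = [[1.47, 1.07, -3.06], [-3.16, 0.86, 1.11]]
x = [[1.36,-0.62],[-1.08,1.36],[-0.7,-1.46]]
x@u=[[3.96, 0.92, -4.85], [-5.89, 0.01, 4.81], [3.58, -2.0, 0.52]]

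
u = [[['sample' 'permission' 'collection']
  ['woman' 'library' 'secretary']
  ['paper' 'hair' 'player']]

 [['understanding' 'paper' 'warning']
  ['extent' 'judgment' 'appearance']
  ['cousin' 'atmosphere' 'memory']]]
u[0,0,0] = 'sample'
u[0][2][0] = 'paper'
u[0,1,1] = 'library'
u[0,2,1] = 'hair'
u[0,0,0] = 'sample'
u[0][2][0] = 'paper'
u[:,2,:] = [['paper', 'hair', 'player'], ['cousin', 'atmosphere', 'memory']]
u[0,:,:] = [['sample', 'permission', 'collection'], ['woman', 'library', 'secretary'], ['paper', 'hair', 'player']]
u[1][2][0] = 'cousin'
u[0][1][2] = 'secretary'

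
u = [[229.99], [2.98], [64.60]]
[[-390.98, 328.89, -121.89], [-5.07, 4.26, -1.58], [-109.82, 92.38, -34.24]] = u@[[-1.70, 1.43, -0.53]]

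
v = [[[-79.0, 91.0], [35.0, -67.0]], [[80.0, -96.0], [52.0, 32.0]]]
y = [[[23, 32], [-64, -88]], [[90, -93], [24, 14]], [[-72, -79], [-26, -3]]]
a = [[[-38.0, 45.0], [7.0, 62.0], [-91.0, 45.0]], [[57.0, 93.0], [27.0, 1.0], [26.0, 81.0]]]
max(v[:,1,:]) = 52.0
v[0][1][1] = -67.0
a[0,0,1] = 45.0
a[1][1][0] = 27.0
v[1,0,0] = 80.0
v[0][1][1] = -67.0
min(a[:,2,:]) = -91.0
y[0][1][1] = -88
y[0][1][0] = -64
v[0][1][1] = -67.0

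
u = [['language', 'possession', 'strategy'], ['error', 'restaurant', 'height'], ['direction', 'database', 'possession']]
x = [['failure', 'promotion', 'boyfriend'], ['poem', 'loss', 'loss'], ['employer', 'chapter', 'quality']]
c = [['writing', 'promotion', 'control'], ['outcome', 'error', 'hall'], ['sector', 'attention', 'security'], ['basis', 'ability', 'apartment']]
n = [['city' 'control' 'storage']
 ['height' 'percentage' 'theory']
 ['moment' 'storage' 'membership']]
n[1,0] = 'height'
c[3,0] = 'basis'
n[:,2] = ['storage', 'theory', 'membership']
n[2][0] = 'moment'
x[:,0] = ['failure', 'poem', 'employer']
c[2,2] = 'security'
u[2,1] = 'database'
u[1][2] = 'height'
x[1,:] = ['poem', 'loss', 'loss']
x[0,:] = ['failure', 'promotion', 'boyfriend']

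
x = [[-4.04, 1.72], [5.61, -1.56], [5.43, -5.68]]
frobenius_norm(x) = 10.72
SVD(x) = [[-0.42, 0.3], [0.53, -0.68], [0.74, 0.66]] @ diag([10.394739227715247, 2.623432177091276]) @ [[0.83,-0.55],[-0.55,-0.83]]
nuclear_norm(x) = 13.02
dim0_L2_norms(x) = [8.79, 6.14]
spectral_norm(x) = 10.39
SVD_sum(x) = [[-3.60, 2.38], [4.62, -3.06], [6.39, -4.23]] + [[-0.44, -0.66], [0.99, 1.5], [-0.96, -1.45]]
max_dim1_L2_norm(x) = 7.86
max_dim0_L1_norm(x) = 15.08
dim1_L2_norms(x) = [4.39, 5.82, 7.86]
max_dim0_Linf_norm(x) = 5.68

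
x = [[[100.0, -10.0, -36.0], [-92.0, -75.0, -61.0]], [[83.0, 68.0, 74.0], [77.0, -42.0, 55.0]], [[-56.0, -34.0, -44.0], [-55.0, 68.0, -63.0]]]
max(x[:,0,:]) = 100.0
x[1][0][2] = 74.0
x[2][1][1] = 68.0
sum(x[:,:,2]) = -75.0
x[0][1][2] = -61.0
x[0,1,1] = -75.0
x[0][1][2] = -61.0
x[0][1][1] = -75.0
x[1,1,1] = -42.0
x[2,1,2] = -63.0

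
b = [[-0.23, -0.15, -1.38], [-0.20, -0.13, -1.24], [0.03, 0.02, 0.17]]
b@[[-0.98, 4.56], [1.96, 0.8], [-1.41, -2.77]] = [[1.88, 2.65], [1.69, 2.42], [-0.23, -0.32]]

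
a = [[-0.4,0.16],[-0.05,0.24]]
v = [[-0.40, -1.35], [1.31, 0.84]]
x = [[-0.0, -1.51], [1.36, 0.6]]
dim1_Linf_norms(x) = [1.51, 1.36]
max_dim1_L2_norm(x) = 1.51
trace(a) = -0.16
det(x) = 2.05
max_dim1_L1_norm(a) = 0.56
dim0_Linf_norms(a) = [0.4, 0.24]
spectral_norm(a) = 0.46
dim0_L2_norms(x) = [1.36, 1.62]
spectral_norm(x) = 1.78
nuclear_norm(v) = 2.70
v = x + a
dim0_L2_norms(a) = [0.4, 0.29]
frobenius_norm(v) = 2.10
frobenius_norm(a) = 0.50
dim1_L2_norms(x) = [1.51, 1.49]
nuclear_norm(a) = 0.65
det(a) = -0.09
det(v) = 1.43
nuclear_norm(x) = 2.93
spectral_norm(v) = 1.97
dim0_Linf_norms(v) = [1.31, 1.35]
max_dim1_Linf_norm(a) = 0.4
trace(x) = 0.60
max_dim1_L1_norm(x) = 1.96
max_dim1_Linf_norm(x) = 1.51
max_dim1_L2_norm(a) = 0.43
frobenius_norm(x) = 2.12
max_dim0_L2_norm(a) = 0.4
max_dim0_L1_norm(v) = 2.19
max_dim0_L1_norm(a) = 0.45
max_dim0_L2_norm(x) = 1.62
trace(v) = 0.44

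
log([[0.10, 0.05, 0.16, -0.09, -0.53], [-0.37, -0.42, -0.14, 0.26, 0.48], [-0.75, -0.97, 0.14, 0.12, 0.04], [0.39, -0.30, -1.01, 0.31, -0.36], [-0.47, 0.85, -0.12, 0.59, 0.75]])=[[(-3.48-1.91j), (-3.75-4.8j), 1.75+0.34j, 0.53+0.44j, (0.04+1.14j)], [0.24+1.58j, (-0.11+3.98j), -0.43-0.28j, 0.14-0.37j, 0.23-0.95j], [-4.12+0.15j, (-4.94+0.38j), (0.31-0.03j), 0.92-0.04j, 0.42-0.09j], [-3.40+0.75j, -4.61+1.88j, (-0.79-0.13j), (0.17-0.17j), (-0.14-0.45j)], [(-1.14-2.12j), (-0.63-5.33j), (1.14+0.37j), 0.86+0.49j, (0.26+1.27j)]]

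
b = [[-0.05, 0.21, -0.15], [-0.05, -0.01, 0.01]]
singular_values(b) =[0.26, 0.05]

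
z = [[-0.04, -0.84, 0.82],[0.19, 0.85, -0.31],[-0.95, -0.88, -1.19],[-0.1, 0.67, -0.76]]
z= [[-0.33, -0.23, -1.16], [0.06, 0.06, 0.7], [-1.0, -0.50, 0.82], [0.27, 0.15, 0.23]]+[[0.29, -0.61, 1.98], [0.13, 0.79, -1.01], [0.05, -0.38, -2.01], [-0.37, 0.52, -0.99]]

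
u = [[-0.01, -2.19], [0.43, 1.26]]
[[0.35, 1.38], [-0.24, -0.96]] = u @ [[-0.10, -0.38], [-0.16, -0.63]]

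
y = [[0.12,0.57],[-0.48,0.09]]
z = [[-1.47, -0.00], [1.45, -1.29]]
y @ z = [[0.65, -0.74], [0.84, -0.12]]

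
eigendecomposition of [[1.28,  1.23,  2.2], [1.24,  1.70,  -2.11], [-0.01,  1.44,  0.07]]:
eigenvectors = [[-0.83+0.00j, (-0.65+0j), -0.65-0.00j], [-0.48+0.00j, (0.58-0.03j), 0.58+0.03j], [(-0.26+0j), 0.00-0.49j, 0.00+0.49j]]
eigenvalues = [(2.69+0j), (0.18+1.71j), (0.18-1.71j)]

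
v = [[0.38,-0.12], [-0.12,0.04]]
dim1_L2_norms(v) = [0.4, 0.13]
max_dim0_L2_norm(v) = 0.4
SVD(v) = [[-0.95,0.3], [0.3,0.95]] @ diag([0.4180865204668482, 0.0019134795331518834]) @ [[-0.95, 0.3], [0.30, 0.95]]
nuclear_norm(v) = 0.42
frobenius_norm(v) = 0.42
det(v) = 0.00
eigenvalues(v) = [0.42, 0.0]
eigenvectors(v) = [[0.95, 0.3], [-0.3, 0.95]]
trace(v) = 0.42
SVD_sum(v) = [[0.38,-0.12], [-0.12,0.04]] + [[0.00, 0.00],[0.00, 0.0]]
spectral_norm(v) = 0.42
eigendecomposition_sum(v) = [[0.38, -0.12], [-0.12, 0.04]] + [[0.0, 0.0], [0.0, 0.0]]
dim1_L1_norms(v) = [0.5, 0.16]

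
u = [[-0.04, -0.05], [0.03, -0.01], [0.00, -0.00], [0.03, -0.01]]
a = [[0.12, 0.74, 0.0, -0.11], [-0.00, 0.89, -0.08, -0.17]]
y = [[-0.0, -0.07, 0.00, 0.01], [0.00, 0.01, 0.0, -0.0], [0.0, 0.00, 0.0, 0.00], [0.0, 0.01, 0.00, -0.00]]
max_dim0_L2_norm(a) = 1.16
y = u @ a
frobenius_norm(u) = 0.08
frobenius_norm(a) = 1.18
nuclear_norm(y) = 0.07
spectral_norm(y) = 0.07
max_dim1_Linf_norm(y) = 0.07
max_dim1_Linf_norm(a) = 0.89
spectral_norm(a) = 1.18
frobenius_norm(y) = 0.07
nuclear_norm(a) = 1.29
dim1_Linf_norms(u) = [0.05, 0.03, 0.0, 0.03]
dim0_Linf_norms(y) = [0.0, 0.07, 0.0, 0.01]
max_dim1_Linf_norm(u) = 0.05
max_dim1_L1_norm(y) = 0.08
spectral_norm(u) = 0.07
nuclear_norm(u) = 0.11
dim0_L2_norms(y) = [0.0, 0.07, 0.0, 0.01]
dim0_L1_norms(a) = [0.12, 1.63, 0.08, 0.28]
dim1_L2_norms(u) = [0.06, 0.03, 0.0, 0.03]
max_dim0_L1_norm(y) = 0.09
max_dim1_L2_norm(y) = 0.07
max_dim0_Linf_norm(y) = 0.07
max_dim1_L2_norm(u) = 0.06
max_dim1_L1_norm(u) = 0.09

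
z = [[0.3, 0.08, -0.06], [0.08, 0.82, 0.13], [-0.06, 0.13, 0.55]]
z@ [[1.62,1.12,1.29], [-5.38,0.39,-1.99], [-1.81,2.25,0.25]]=[[0.16, 0.23, 0.21],  [-4.52, 0.7, -1.5],  [-1.79, 1.22, -0.20]]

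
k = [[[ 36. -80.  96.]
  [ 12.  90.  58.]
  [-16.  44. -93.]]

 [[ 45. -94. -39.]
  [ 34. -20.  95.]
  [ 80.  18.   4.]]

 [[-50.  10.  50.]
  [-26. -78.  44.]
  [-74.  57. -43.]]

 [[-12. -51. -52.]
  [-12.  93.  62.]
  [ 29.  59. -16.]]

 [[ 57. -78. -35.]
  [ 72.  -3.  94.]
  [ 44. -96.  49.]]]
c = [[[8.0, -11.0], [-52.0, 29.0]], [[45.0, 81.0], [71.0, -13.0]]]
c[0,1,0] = -52.0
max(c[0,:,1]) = 29.0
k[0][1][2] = 58.0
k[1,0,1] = -94.0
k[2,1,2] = 44.0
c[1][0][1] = 81.0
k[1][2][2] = 4.0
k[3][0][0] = -12.0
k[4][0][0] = 57.0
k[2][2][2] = -43.0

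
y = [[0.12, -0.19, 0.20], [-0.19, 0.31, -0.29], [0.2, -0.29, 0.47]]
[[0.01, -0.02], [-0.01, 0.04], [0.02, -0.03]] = y@[[0.15, -0.06], [0.11, 0.13], [0.05, 0.04]]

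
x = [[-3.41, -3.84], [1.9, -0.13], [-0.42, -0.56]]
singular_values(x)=[5.32, 1.47]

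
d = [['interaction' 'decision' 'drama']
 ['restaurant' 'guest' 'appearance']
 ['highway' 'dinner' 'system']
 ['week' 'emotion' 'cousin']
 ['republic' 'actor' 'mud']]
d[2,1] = 'dinner'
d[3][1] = 'emotion'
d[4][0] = 'republic'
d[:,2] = ['drama', 'appearance', 'system', 'cousin', 'mud']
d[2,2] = 'system'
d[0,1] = 'decision'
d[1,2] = 'appearance'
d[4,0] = 'republic'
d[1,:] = ['restaurant', 'guest', 'appearance']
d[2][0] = 'highway'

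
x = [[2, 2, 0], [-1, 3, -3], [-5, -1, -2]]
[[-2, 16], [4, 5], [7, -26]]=x @ [[-1, 4], [0, 4], [-1, 1]]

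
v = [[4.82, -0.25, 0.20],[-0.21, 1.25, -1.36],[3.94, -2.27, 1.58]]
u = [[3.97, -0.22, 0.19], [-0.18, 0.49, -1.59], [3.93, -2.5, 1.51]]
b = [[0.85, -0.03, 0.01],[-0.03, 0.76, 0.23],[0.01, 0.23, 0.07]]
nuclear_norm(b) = 1.68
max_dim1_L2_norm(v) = 4.83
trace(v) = 7.65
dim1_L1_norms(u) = [4.38, 2.26, 7.94]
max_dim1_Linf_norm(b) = 0.85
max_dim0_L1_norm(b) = 1.02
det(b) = -0.00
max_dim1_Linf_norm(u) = 3.97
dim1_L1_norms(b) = [0.89, 1.02, 0.31]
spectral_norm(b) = 0.87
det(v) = -4.99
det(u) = -11.81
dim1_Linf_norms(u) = [3.97, 1.59, 3.93]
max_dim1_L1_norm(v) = 7.79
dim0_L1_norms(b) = [0.89, 1.02, 0.31]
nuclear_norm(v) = 9.39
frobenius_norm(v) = 7.07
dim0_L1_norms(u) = [8.08, 3.21, 3.29]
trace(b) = 1.68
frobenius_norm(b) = 1.19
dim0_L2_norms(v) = [6.23, 2.6, 2.09]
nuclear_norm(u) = 9.14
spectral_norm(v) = 6.62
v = b + u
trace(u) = 5.97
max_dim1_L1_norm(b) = 1.02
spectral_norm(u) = 6.11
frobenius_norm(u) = 6.53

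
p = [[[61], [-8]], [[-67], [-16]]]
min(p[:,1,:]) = -16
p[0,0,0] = 61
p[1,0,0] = -67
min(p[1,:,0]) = -67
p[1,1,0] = -16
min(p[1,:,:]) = -67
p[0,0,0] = 61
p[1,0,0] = -67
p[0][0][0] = 61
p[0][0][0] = 61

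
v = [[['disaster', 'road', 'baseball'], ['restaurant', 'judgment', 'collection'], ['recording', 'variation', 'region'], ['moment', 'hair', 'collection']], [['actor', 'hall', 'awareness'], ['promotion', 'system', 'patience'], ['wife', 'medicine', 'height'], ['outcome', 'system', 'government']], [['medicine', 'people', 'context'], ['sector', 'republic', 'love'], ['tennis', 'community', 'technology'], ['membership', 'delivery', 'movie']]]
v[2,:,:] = [['medicine', 'people', 'context'], ['sector', 'republic', 'love'], ['tennis', 'community', 'technology'], ['membership', 'delivery', 'movie']]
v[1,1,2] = 'patience'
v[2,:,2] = ['context', 'love', 'technology', 'movie']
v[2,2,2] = 'technology'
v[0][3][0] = 'moment'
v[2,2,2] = 'technology'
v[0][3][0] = 'moment'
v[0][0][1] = 'road'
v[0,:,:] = [['disaster', 'road', 'baseball'], ['restaurant', 'judgment', 'collection'], ['recording', 'variation', 'region'], ['moment', 'hair', 'collection']]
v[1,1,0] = 'promotion'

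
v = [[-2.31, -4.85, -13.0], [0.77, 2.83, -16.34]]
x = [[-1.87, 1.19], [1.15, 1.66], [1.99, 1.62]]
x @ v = [[5.24,12.44,4.87], [-1.38,-0.88,-42.07], [-3.35,-5.07,-52.34]]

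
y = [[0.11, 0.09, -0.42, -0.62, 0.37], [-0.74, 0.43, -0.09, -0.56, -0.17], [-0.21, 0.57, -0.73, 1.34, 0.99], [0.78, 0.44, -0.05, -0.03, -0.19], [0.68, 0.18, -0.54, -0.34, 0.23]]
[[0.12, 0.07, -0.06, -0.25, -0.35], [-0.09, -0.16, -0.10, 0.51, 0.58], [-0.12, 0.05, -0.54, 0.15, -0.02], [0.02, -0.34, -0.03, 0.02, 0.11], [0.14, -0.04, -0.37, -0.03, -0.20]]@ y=[[-0.46, -0.17, 0.19, -0.07, -0.06], [0.92, 0.19, -0.21, -0.20, -0.07], [0.17, -0.23, 0.44, -0.67, -0.62], [0.35, -0.13, -0.02, 0.1, 0.06], [-0.04, -0.26, 0.32, -0.49, -0.35]]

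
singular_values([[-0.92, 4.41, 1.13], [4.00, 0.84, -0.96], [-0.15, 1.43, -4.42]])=[5.0, 4.67, 3.74]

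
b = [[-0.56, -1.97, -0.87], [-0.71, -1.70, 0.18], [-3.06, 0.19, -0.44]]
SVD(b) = [[-0.43, -0.65, -0.62], [-0.38, -0.49, 0.78], [-0.82, 0.58, -0.04]] @ diag([3.366407396051206, 2.4758697351020964, 0.7131411491543707]) @ [[0.89,0.40,0.2], [-0.42,0.90,0.09], [-0.14,-0.17,0.98]]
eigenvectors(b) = [[-0.52, 0.58, 0.3], [0.16, 0.28, -0.26], [0.84, 0.77, 0.92]]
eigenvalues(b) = [1.48, -2.67, -1.51]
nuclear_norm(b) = 6.56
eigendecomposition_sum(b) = [[0.72,-0.47,-0.37], [-0.23,0.15,0.12], [-1.18,0.77,0.61]] + [[-1.18, -2.34, -0.27], [-0.57, -1.13, -0.13], [-1.57, -3.11, -0.36]] + [[-0.1, 0.84, -0.23], [0.09, -0.72, 0.19], [-0.32, 2.53, -0.69]]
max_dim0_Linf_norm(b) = 3.06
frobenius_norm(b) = 4.24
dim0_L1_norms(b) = [4.33, 3.86, 1.49]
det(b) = 5.94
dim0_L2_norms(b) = [3.19, 2.61, 0.99]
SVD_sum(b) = [[-1.31, -0.58, -0.29], [-1.14, -0.51, -0.25], [-2.46, -1.10, -0.55]] + [[0.68, -1.46, -0.15], [0.51, -1.10, -0.11], [-0.6, 1.29, 0.13]] + [[0.06, 0.07, -0.43], [-0.08, -0.09, 0.55], [0.00, 0.00, -0.02]]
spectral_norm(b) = 3.37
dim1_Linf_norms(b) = [1.97, 1.7, 3.06]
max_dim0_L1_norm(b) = 4.33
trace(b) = -2.70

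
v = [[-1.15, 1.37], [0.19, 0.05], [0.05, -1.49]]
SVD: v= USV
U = [[-0.78, 0.60], [0.02, -0.25], [0.62, 0.76]]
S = [2.21, 0.77]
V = [[0.42, -0.91], [-0.91, -0.42]]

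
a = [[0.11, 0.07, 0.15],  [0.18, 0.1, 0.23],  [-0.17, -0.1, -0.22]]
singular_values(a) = [0.47, 0.01, 0.0]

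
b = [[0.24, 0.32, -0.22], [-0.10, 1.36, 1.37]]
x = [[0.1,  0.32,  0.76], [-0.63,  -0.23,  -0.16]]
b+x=[[0.34,  0.64,  0.54],  [-0.73,  1.13,  1.21]]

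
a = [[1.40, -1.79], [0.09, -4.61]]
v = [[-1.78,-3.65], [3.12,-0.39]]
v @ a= [[-2.82, 20.01],[4.33, -3.79]]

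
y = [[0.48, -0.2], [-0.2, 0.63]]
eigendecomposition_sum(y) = [[0.23, 0.16], [0.16, 0.11]] + [[0.25,  -0.36], [-0.36,  0.52]]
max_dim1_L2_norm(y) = 0.66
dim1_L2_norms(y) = [0.52, 0.66]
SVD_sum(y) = [[0.25, -0.36],[-0.36, 0.52]] + [[0.23,0.16], [0.16,0.11]]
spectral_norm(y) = 0.77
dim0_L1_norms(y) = [0.68, 0.83]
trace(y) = 1.11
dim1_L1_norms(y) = [0.68, 0.83]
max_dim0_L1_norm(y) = 0.83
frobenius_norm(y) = 0.84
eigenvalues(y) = [0.34, 0.77]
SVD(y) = [[-0.57, 0.82],[0.82, 0.57]] @ diag([0.7686000936329381, 0.3413999063670617]) @ [[-0.57, 0.82], [0.82, 0.57]]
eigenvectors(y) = [[-0.82, 0.57], [-0.57, -0.82]]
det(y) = 0.26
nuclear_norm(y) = 1.11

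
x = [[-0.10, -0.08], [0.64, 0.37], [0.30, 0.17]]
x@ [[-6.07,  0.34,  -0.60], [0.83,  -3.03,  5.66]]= [[0.54,  0.21,  -0.39], [-3.58,  -0.9,  1.71], [-1.68,  -0.41,  0.78]]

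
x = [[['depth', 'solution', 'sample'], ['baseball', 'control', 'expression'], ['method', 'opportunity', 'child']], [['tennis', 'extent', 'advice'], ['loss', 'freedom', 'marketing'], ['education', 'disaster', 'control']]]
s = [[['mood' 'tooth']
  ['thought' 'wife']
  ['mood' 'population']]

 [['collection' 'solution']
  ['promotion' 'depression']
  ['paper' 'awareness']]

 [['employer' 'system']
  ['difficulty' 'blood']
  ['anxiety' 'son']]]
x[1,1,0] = 'loss'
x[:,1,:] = [['baseball', 'control', 'expression'], ['loss', 'freedom', 'marketing']]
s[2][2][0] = 'anxiety'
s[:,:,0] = [['mood', 'thought', 'mood'], ['collection', 'promotion', 'paper'], ['employer', 'difficulty', 'anxiety']]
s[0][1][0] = 'thought'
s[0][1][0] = 'thought'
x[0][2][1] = 'opportunity'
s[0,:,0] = ['mood', 'thought', 'mood']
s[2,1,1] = 'blood'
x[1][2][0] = 'education'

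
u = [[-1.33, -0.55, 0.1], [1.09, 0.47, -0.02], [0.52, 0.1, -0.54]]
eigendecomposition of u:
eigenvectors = [[-0.64,  -0.39,  0.31], [0.48,  0.90,  -0.38], [0.60,  -0.2,  0.87]]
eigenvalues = [-1.01, 0.01, -0.4]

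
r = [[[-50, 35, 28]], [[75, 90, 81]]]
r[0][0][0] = -50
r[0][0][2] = 28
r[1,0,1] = 90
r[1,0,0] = 75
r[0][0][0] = -50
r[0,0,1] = 35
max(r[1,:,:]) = 90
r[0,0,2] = 28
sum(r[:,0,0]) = 25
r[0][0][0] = -50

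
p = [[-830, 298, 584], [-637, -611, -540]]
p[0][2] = 584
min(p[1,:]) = -637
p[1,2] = -540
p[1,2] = -540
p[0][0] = -830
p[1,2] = -540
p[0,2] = 584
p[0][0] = -830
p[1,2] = -540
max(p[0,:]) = 584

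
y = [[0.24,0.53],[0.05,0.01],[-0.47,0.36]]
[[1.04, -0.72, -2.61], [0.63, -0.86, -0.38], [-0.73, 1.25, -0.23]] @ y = [[1.44, -0.40], [0.29, 0.19], [-0.00, -0.46]]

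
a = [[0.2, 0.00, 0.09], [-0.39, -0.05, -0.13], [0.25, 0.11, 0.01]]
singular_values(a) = [0.53, 0.11, 0.0]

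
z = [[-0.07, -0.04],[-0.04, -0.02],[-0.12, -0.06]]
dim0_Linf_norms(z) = [0.12, 0.06]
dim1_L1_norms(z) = [0.11, 0.06, 0.18]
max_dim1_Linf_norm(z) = 0.12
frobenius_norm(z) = 0.16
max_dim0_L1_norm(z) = 0.23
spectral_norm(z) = 0.16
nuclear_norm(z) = 0.17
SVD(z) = [[-0.49, 0.87], [-0.27, -0.16], [-0.82, -0.47]] @ diag([0.16274181101630725, 0.003886251038279907]) @ [[0.89, 0.46], [0.46, -0.89]]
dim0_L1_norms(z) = [0.23, 0.12]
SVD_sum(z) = [[-0.07, -0.04], [-0.04, -0.02], [-0.12, -0.06]] + [[0.00, -0.0], [-0.0, 0.0], [-0.0, 0.00]]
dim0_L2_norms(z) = [0.14, 0.07]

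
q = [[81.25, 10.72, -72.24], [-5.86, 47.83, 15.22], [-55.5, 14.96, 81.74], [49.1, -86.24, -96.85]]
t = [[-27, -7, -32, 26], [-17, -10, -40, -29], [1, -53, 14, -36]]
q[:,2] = [-72.24, 15.22, 81.74, -96.85]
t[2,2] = 14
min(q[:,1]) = -86.24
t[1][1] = -10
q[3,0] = 49.1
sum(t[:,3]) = -39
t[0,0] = -27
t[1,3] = -29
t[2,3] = -36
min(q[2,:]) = -55.5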